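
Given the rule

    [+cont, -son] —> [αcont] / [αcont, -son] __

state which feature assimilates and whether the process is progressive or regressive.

progressive manner assimilation

The shared variable α links the value of [cont] on the target to that of the neighbouring obstruent. [cont] distinguishes stops from fricatives — a manner-of-articulation feature — so this is manner assimilation.
The conditioning segment sits to the left of the focus bar, meaning the trigger precedes the segment that changes — progressive assimilation.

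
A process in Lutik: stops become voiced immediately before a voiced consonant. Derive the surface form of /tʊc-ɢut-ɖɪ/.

The rule targets /c/ (voiceless palatal stop), which sits before the trigger /ɢ/ (voiced).
The voiced palatal stop is [ɟ], so /c/ → [ɟ].
The same rule applies at the second boundary: /t/ → [d] next to /ɖ/.

[tʊɟɢudɖɪ]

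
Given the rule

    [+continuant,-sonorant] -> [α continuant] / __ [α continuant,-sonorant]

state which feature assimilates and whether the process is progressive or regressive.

The rule copies [continuant] (continuancy) from the environment onto the target fricatives; since [±continuant] encodes the stop/fricative manner contrast, the assimilating dimension is manner.
The conditioning segment sits to the right of the focus bar, meaning the trigger follows the segment that changes — regressive assimilation.

regressive manner assimilation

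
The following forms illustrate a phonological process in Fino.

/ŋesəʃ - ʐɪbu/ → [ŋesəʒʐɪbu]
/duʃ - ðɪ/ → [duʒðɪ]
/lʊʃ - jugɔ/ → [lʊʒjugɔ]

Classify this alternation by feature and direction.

The segment that alternates is /ʃ/, which surfaces as [ʒ] when adjacent to /ʐ/.
/ʃ/ is voiceless while /ʐ/ is voiced; the output [ʒ] is voiced, matching the trigger — so the feature that spreads is voicing.
Place and manner are unchanged, so the assimilation is partial, not total.
The other alternating forms pattern the same way: /ʃ/ → [ʒ] before /ð/ (voiceless → voiced, matching voiced); /ʃ/ → [ʒ] before /j/ (voiceless → voiced, matching voiced) — only voicing changes, and always toward the following segment.
Since the segment that changes precedes the conditioning segment, the assimilation is regressive.

regressive voicing assimilation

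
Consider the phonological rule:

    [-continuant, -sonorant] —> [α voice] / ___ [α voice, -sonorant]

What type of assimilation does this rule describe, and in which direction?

The shared variable α links the value of [voice] on the target to the same value on the neighbouring segment, so voicing is the feature that assimilates.
The conditioning segment sits to the right of the focus bar, meaning the trigger follows the segment that changes — regressive assimilation.

regressive voicing assimilation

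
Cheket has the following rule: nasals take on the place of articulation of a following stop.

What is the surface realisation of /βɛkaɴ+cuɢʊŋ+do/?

[βɛkaɲcuɢʊndo]

/ɴ/ is a voiced uvular nasal. The following trigger /c/ is palatal, so /ɴ/ must become palatal as well.
A voiced palatal nasal is [ɲ], so the surface segment is [ɲ].
The same rule applies at the second boundary: /ŋ/ → [n] next to /d/.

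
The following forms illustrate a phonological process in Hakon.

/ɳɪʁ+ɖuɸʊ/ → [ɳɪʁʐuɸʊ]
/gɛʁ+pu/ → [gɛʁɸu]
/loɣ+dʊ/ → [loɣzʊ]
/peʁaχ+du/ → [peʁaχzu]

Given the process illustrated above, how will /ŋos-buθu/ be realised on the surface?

The data show progressive manner assimilation: /ɖ/ → [ʐ] after /ʁ/; /p/ → [ɸ] after /ʁ/; /d/ → [z] after /ɣ/; /d/ → [z] after /χ/. In each pair only manner changes, matching the preceding consonant, while place and voice stay constant.
The rule targets /b/ (voiced bilabial stop), which sits after the trigger /s/ (fricative).
The voiced bilabial fricative is [β], so /b/ → [β].

[ŋosβuθu]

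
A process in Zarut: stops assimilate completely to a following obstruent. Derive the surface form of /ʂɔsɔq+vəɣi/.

/q/ is the segment targeted by the rule; it sits immediately before /v/, so it assimilates completely and surfaces as [v].

[ʂɔsɔvvəɣi]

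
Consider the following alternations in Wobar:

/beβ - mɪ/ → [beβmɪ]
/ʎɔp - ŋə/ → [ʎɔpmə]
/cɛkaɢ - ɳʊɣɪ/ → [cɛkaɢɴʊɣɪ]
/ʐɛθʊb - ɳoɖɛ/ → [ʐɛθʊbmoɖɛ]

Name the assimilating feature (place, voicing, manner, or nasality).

Underlying /ŋ/ is realised as [m] next to /p/; /p/ itself does not change.
The change velar → bilabial matches the place of the preceding /p/, identifying this as place assimilation.
The same holds elsewhere in the data: /ɳ/ → [ɴ] after /ɢ/ (retroflex → uvular, matching uvular); /ɳ/ → [m] after /b/ (retroflex → bilabial, matching bilabial) — only place changes, and always toward the preceding segment.
No alternation appears in [beβmɪ]: there the adjacent consonants already agree in place (/m/ and /β/ are both bilabial), so this form is consistent with the same rule.

place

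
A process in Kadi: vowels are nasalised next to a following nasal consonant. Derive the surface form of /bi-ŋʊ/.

[bĩŋʊ]

The vowel /i/ is adjacent to the following nasal /ŋ/, so it acquires [+nasal] and surfaces as [ĩ].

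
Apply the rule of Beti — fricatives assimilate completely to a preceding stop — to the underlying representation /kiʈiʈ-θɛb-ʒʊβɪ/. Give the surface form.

/θ/ is the segment targeted by the rule; it sits immediately after /ʈ/, so it assimilates completely and surfaces as [ʈ].
At the second juncture, /ʒ/ likewise becomes [b] adjacent to /b/.

[kiʈiʈʈɛbbʊβɪ]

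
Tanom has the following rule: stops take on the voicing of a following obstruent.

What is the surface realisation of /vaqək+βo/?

The rule targets /k/ (voiceless velar stop), which sits before the trigger /β/ (voiced).
The voiced velar stop is [g], so /k/ → [g].

[vaqəgβo]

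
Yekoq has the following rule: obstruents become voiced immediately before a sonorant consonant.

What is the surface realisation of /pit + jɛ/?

/t/ is a voiceless alveolar stop. The following trigger /j/ is voiced, so /t/ must become voiced as well.
The voiced alveolar stop is [d], so /t/ → [d].

[pidjɛ]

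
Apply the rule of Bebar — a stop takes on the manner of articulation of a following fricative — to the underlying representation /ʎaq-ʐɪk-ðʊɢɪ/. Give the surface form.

[ʎaχʐɪxðʊɢɪ]

The rule targets /q/ (voiceless uvular stop), which sits before the trigger /ʐ/ (fricative).
The voiceless uvular fricative is [χ], so /q/ → [χ].
At the second juncture, /k/ likewise becomes [x] adjacent to /ð/.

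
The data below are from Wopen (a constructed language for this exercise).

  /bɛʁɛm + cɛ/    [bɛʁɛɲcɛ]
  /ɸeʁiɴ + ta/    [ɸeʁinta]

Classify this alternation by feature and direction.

regressive place assimilation

Comparing underlying and surface forms, /m/ → [ɲ] is the alternation; the neighbouring /c/ is constant.
The change bilabial → palatal matches the place of the following /c/, identifying this as place assimilation.
Manner and voice are unchanged, so the assimilation is partial, not total.
Checking the remaining alternation: /ɴ/ → [n] before /t/ (uvular → alveolar, matching alveolar) — only place changes, and always toward the following segment.
Since the segment that changes precedes the conditioning segment, the assimilation is regressive.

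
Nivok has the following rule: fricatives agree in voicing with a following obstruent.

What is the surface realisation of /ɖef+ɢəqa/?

[ɖevɢəqa]

/f/ is a voiceless labiodental fricative. The following trigger /ɢ/ is voiced, so /f/ must become voiced as well.
The voiced labiodental fricative is [v], so /f/ → [v].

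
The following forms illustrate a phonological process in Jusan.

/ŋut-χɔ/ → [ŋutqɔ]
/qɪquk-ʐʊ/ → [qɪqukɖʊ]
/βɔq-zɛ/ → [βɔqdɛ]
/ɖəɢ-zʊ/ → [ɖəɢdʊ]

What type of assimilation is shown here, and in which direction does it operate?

Comparing underlying and surface forms, /χ/ → [q] is the alternation; the neighbouring /t/ is constant.
The change fricative → stop matches the manner of the preceding /t/, identifying this as manner assimilation.
Place and voice are unchanged, so the assimilation is partial, not total.
The other alternating forms pattern the same way: /ʐ/ → [ɖ] after /k/ (fricative → stop, matching a stop); /z/ → [d] after /q/ (fricative → stop, matching a stop); /z/ → [d] after /ɢ/ (fricative → stop, matching a stop) — only manner changes, and always toward the preceding segment.
Since the segment that changes follows the conditioning segment, the assimilation is progressive.

progressive manner assimilation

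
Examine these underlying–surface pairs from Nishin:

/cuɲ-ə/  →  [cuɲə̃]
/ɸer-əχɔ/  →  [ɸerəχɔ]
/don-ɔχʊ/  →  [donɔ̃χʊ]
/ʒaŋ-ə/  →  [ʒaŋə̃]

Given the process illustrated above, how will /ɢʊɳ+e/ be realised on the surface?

The data show progressive nasality assimilation (vowel nasalisation): /ə/ → [ə̃] after /ɲ/; /ɔ/ → [ɔ̃] after /n/; /ə/ → [ə̃] after /ŋ/ — a vowel is nasalised by an immediately preceding nasal consonant.
No change occurs in [ɸerəχɔ] because the vowel at the boundary is adjacent to an oral consonant, not a nasal (/ə/ next to /r/).
/e/ sits next to the nasal /ɳ/ and is therefore nasalised to [ẽ].

[ɢʊɳẽ]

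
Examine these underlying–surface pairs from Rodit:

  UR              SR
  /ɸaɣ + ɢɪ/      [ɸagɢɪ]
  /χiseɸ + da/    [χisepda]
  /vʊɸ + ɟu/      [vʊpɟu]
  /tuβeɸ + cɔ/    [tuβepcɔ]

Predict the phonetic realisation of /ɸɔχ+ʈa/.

[ɸɔqʈa]

The data show regressive manner assimilation: /ɣ/ → [g] before /ɢ/; /ɸ/ → [p] before /d/; /ɸ/ → [p] before /ɟ/; /ɸ/ → [p] before /c/. In each pair only manner changes, matching the following consonant, while place and voice stay constant.
The rule targets /χ/ (voiceless uvular fricative), which sits before the trigger /ʈ/ (stop).
Changing only its manner to stop gives [q] — the voiceless uvular stop.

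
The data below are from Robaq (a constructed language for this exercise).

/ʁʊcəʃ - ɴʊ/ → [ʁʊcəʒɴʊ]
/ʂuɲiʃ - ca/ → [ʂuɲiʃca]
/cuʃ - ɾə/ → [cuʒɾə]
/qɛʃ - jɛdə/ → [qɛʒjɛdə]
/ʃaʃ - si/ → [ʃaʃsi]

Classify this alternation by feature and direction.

Underlying /ʃ/ is realised as [ʒ] next to /ɴ/; /ɴ/ itself does not change.
The change voiceless → voiced matches the voicing of the following /ɴ/, identifying this as voicing assimilation.
Place and manner are unchanged, so the assimilation is partial, not total.
Checking the remaining alternations: /ʃ/ → [ʒ] before /ɾ/ (voiceless → voiced, matching voiced); /ʃ/ → [ʒ] before /j/ (voiceless → voiced, matching voiced) — only voicing changes, and always toward the following segment.
No alternation appears in [ʂuɲiʃca], [ʃaʃsi]: there the adjacent consonants already agree in voicing (/ʃ/ and /c/ are both voiceless; /ʃ/ and /s/ are both voiceless), so these forms are consistent with the same rule.
Since the segment that changes precedes the conditioning segment, the assimilation is regressive.

regressive voicing assimilation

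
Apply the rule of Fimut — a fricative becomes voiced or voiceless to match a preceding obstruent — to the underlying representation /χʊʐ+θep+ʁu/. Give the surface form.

[χʊʐðepχu]

/θ/ is a voiceless dental fricative. The preceding trigger /ʐ/ is voiced, so /θ/ must become voiced as well.
The voiced dental fricative is [ð], so /θ/ → [ð].
At the second juncture, /ʁ/ likewise becomes [χ] adjacent to /p/.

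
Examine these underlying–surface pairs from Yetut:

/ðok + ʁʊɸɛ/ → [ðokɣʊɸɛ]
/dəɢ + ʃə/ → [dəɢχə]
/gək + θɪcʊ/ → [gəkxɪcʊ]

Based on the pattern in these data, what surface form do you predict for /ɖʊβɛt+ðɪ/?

[ɖʊβɛtzɪ]

The data show progressive place assimilation: /ʁ/ → [ɣ] after /k/; /ʃ/ → [χ] after /ɢ/; /θ/ → [x] after /k/. In each pair only place changes, matching the preceding consonant, while manner and voice stay constant.
The rule targets /ð/ (voiced dental fricative), which sits after the trigger /t/ (alveolar).
The voiced alveolar fricative is [z], so /ð/ → [z].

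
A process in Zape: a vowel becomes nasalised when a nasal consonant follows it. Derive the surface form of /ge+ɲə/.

[gẽɲə]

The vowel /e/ is adjacent to the following nasal /ɲ/, so it acquires [+nasal] and surfaces as [ẽ].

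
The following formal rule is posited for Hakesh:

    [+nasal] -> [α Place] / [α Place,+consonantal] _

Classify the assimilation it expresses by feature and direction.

The rule copies the place features (abbreviated [Place]) from the environment onto the target, so the assimilating feature is place.
Since the environment is written before the underscore, the trigger precedes the target; the direction is progressive.

progressive place assimilation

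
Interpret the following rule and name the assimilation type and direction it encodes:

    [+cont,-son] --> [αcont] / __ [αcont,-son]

regressive manner assimilation

The rule copies [cont] (continuancy) from the environment onto the target fricatives; since [±cont] encodes the stop/fricative manner contrast, the assimilating dimension is manner.
The conditioning segment sits to the right of the focus bar, meaning the trigger follows the segment that changes — regressive assimilation.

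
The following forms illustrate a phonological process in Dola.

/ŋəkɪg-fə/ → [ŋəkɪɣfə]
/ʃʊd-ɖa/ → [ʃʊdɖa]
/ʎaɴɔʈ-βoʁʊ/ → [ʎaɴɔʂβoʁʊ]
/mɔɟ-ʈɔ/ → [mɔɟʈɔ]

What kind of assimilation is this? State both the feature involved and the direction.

regressive manner assimilation

Underlying /g/ is realised as [ɣ] next to /f/; /f/ itself does not change.
/g/ is a stop while /f/ is a fricative; the output [ɣ] is a fricative, matching the trigger — so the feature that spreads is manner.
Place and voice are unchanged, so the assimilation is partial, not total.
The other alternating form patterns the same way: /ʈ/ → [ʂ] before /β/ (stop → fricative, matching a fricative) — only manner changes, and always toward the following segment.
Nothing changes in [ʃʊdɖa], [mɔɟʈɔ]: there the adjacent consonants already agree in manner (/d/ and /ɖ/ are both stops; /ɟ/ and /ʈ/ are both stops), so these forms are consistent with the same rule.
Since the segment that changes precedes the conditioning segment, the assimilation is regressive.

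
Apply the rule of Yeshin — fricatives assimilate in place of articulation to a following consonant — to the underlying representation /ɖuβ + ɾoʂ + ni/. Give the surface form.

The rule targets /β/ (voiced bilabial fricative), which sits before the trigger /ɾ/ (alveolar).
The voiced alveolar fricative is [z], so /β/ → [z].
At the second juncture, /ʂ/ likewise becomes [s] adjacent to /n/.

[ɖuzɾosni]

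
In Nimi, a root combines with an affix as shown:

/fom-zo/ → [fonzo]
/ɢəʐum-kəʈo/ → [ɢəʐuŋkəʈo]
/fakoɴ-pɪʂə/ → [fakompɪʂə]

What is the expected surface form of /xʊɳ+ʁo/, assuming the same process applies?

The data show regressive place assimilation: /m/ → [n] before /z/; /m/ → [ŋ] before /k/; /ɴ/ → [m] before /p/. In each pair only place changes, matching the following consonant, while manner and voice stay constant.
/ɳ/ is a voiced retroflex nasal. The following trigger /ʁ/ is uvular, so /ɳ/ must become uvular as well.
A voiced uvular nasal is [ɴ], so the surface segment is [ɴ].

[xʊɴʁo]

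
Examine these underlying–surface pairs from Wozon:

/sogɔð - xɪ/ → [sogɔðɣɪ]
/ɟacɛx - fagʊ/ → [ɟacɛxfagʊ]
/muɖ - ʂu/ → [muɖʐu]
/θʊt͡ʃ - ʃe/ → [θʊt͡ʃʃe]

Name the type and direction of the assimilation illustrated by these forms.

Comparing underlying and surface forms, /x/ → [ɣ] is the alternation; the neighbouring /ð/ is constant.
The change voiceless → voiced matches the voicing of the preceding /ð/, identifying this as voicing assimilation.
Place and manner are unchanged, so the assimilation is partial, not total.
The same holds elsewhere in the data: /ʂ/ → [ʐ] after /ɖ/ (voiceless → voiced, matching voiced) — only voicing changes, and always toward the preceding segment.
Nothing changes in [ɟacɛxfagʊ], [θʊt͡ʃʃe]: there the adjacent consonants already agree in voicing (/f/ and /x/ are both voiceless; /ʃ/ and /t͡ʃ/ are both voiceless), so these forms are consistent with the same rule.
Since the segment that changes follows the conditioning segment, the assimilation is progressive.

progressive voicing assimilation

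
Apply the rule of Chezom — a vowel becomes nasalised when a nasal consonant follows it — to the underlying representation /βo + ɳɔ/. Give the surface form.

[βõɳɔ]

/o/ sits next to the nasal /ɳ/ and is therefore nasalised to [õ].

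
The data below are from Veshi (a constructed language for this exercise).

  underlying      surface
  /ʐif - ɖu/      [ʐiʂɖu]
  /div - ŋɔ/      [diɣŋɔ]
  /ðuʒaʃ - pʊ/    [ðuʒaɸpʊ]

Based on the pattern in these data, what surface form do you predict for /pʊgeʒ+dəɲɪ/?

The data show regressive place assimilation: /f/ → [ʂ] before /ɖ/; /v/ → [ɣ] before /ŋ/; /ʃ/ → [ɸ] before /p/. In each pair only place changes, matching the following consonant, while manner and voice stay constant.
/ʒ/ is a voiced postalveolar fricative. The following trigger /d/ is alveolar, so /ʒ/ must become alveolar as well.
A voiced alveolar fricative is [z], so the surface segment is [z].

[pʊgezdəɲɪ]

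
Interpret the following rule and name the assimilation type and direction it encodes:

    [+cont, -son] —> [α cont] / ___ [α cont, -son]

The shared variable α links the value of [cont] on the target to that of the neighbouring obstruent. [cont] distinguishes stops from fricatives — a manner-of-articulation feature — so this is manner assimilation.
The conditioning segment sits to the right of the focus bar, meaning the trigger follows the segment that changes — regressive assimilation.

regressive manner assimilation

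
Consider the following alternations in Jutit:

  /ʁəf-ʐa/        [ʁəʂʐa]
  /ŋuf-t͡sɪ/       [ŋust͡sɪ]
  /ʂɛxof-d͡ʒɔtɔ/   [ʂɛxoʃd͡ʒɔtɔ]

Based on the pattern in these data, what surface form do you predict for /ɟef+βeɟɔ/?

The data show regressive place assimilation: /f/ → [ʂ] before /ʐ/; /f/ → [s] before /t͡s/; /f/ → [ʃ] before /d͡ʒ/. In each pair only place changes, matching the following consonant, while manner and voice stay constant.
The rule targets /f/ (voiceless labiodental fricative), which sits before the trigger /β/ (bilabial).
The voiceless bilabial fricative is [ɸ], so /f/ → [ɸ].

[ɟeɸβeɟɔ]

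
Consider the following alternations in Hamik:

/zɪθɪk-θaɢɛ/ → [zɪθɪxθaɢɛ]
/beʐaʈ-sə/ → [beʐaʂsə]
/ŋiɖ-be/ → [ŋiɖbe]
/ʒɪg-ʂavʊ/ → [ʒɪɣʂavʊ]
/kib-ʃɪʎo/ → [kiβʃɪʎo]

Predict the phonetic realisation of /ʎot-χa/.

The data show regressive manner assimilation: /k/ → [x] before /θ/; /ʈ/ → [ʂ] before /s/; /g/ → [ɣ] before /ʂ/; /b/ → [β] before /ʃ/. In each pair only manner changes, matching the following consonant, while place and voice stay constant.
Nothing changes in [ŋiɖbe]: there the adjacent consonants already agree in manner (/ɖ/ and /b/ are both stops), so this form is consistent with the same rule.
/t/ is a voiceless alveolar stop. The following trigger /χ/ is a fricative, so /t/ must become a fricative as well.
Changing only its manner to fricative gives [s] — the voiceless alveolar fricative.

[ʎosχa]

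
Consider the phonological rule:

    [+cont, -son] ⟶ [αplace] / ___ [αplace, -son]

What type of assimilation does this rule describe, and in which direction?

The rule copies the place features (abbreviated [place]) from the environment onto the target, so the assimilating feature is place.
The conditioning segment sits to the right of the focus bar, meaning the trigger follows the segment that changes — regressive assimilation.

regressive place assimilation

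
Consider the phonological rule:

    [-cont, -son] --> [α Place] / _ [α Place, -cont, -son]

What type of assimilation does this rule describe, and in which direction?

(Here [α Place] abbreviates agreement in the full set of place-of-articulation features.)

regressive place assimilation

The rule copies the place features (abbreviated [Place]) from the environment onto the target, so the assimilating feature is place.
Since the environment is written after the underscore, the trigger follows the target; the direction is regressive.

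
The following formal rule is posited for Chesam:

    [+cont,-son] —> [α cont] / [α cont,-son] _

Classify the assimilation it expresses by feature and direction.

The shared variable α links the value of [cont] on the target to that of the neighbouring obstruent. [cont] distinguishes stops from fricatives — a manner-of-articulation feature — so this is manner assimilation.
The conditioning segment sits to the left of the focus bar, meaning the trigger precedes the segment that changes — progressive assimilation.

progressive manner assimilation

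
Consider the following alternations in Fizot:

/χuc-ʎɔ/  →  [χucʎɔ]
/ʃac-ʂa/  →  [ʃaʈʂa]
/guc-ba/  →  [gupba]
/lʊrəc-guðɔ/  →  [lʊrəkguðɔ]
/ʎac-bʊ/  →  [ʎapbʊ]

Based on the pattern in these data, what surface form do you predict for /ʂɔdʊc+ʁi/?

[ʂɔdʊqʁi]

The data show regressive place assimilation: /c/ → [ʈ] before /ʂ/; /c/ → [p] before /b/; /c/ → [k] before /g/. In each pair only place changes, matching the following consonant, while manner and voice stay constant.
Nothing changes in [χucʎɔ]: there the adjacent consonants already agree in place (/c/ and /ʎ/ are both palatal), so this form is consistent with the same rule.
The rule targets /c/ (voiceless palatal stop), which sits before the trigger /ʁ/ (uvular).
The voiceless uvular stop is [q], so /c/ → [q].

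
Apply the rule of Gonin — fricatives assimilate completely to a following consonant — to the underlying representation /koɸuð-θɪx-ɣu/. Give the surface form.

/ð/ is the segment targeted by the rule; it sits immediately before /θ/, so it assimilates completely and surfaces as [θ].
At the second juncture, /x/ likewise becomes [ɣ] adjacent to /ɣ/.

[koɸuθθɪɣɣu]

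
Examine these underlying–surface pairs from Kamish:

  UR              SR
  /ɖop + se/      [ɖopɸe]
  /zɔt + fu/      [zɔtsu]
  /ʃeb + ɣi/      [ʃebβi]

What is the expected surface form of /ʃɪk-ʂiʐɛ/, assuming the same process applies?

[ʃɪkxiʐɛ]

The data show progressive place assimilation: /s/ → [ɸ] after /p/; /f/ → [s] after /t/; /ɣ/ → [β] after /b/. In each pair only place changes, matching the preceding consonant, while manner and voice stay constant.
/ʂ/ is a voiceless retroflex fricative. The preceding trigger /k/ is velar, so /ʂ/ must become velar as well.
Changing only its place to velar gives [x] — the voiceless velar fricative.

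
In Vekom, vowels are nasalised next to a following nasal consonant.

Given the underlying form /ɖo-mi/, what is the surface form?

[ɖõmi]

/o/ sits next to the nasal /m/ and is therefore nasalised to [õ].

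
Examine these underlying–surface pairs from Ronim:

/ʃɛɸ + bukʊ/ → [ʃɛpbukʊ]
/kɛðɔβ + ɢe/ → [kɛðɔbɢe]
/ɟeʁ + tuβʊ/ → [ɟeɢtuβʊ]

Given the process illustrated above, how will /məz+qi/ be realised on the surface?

[mədqi]

The data show regressive manner assimilation: /ɸ/ → [p] before /b/; /β/ → [b] before /ɢ/; /ʁ/ → [ɢ] before /t/. In each pair only manner changes, matching the following consonant, while place and voice stay constant.
/z/ is a voiced alveolar fricative. The following trigger /q/ is a stop, so /z/ must become a stop as well.
The voiced alveolar stop is [d], so /z/ → [d].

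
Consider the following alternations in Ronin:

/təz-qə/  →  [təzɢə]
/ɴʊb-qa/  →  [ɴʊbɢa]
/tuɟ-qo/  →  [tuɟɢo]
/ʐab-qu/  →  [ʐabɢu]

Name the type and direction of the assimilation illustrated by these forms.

progressive voicing assimilation

The segment that alternates is /q/, which surfaces as [ɢ] when adjacent to /z/.
/q/ is voiceless while /z/ is voiced; the output [ɢ] is voiced, matching the trigger — so the feature that spreads is voicing.
Place and manner are unchanged, so the assimilation is partial, not total.
The same holds elsewhere in the data: /q/ → [ɢ] after /b/ (voiceless → voiced, matching voiced); /q/ → [ɢ] after /ɟ/ (voiceless → voiced, matching voiced) — only voicing changes, and always toward the preceding segment.
The trigger is the preceding segment, so the direction is progressive (perseverative).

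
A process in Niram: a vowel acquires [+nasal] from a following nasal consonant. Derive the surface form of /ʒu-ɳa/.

[ʒũɳa]

/u/ sits next to the nasal /ɳ/ and is therefore nasalised to [ũ].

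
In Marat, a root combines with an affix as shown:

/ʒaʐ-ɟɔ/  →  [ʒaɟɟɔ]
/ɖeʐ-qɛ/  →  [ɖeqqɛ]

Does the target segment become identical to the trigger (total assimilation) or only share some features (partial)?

The segment that alternates is /ʐ/, which surfaces as [ɟ] when adjacent to /ɟ/.
The output [ɟ] is identical to the trigger /ɟ/ — every feature (place, manner, voicing) has been copied — so this is total assimilation.
The other form behaves the same way: /ʐ/ → [q] before /q/ — in each case the output is a copy of the following consonant.

total assimilation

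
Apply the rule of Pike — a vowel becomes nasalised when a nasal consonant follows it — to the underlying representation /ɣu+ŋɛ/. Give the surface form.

/u/ sits next to the nasal /ŋ/ and is therefore nasalised to [ũ].

[ɣũŋɛ]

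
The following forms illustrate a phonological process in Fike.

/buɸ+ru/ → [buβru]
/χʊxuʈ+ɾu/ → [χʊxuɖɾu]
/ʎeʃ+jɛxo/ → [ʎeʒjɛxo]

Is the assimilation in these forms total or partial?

The segment that alternates is /ɸ/, which surfaces as [β] when adjacent to /r/.
/ɸ/ is voiceless while /r/ is voiced; the output [β] is voiced, matching the trigger — so the feature that spreads is voicing.
Place and manner are unchanged, so the assimilation is partial, not total.
Checking the remaining alternations: /ʈ/ → [ɖ] before /ɾ/ (voiceless → voiced, matching voiced); /ʃ/ → [ʒ] before /j/ (voiceless → voiced, matching voiced) — only voicing changes, and always toward the following segment.

partial assimilation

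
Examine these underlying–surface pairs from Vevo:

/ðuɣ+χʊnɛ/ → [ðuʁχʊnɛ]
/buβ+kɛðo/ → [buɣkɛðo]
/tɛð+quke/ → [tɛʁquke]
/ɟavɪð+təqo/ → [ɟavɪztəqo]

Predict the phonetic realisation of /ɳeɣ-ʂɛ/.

The data show regressive place assimilation: /ɣ/ → [ʁ] before /χ/; /β/ → [ɣ] before /k/; /ð/ → [ʁ] before /q/; /ð/ → [z] before /t/. In each pair only place changes, matching the following consonant, while manner and voice stay constant.
/ɣ/ is a voiced velar fricative. The following trigger /ʂ/ is retroflex, so /ɣ/ must become retroflex as well.
Changing only its place to retroflex gives [ʐ] — the voiced retroflex fricative.

[ɳeʐʂɛ]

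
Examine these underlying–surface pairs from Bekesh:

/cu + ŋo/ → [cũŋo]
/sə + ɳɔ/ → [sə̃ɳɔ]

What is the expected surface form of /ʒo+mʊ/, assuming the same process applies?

[ʒõmʊ]

The data show regressive nasality assimilation (vowel nasalisation): /u/ → [ũ] before /ŋ/; /ə/ → [ə̃] before /ɳ/ — a vowel is nasalised by an immediately following nasal consonant.
The vowel /o/ is adjacent to the following nasal /m/, so it acquires [+nasal] and surfaces as [õ].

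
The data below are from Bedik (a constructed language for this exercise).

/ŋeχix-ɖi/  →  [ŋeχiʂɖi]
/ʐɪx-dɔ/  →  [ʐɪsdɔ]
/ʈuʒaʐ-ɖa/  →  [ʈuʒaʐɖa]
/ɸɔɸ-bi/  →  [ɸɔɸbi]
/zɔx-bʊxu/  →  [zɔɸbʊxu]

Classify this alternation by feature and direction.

Comparing underlying and surface forms, /x/ → [ʂ] is the alternation; the neighbouring /ɖ/ is constant.
/x/ is velar while /ɖ/ is retroflex; the output [ʂ] is retroflex, matching the trigger — so the feature that spreads is place.
Manner and voice are unchanged, so the assimilation is partial, not total.
Checking the remaining alternations: /x/ → [s] before /d/ (velar → alveolar, matching alveolar); /x/ → [ɸ] before /b/ (velar → bilabial, matching bilabial) — only place changes, and always toward the following segment.
Nothing changes in [ʈuʒaʐɖa], [ɸɔɸbi]: there the adjacent consonants already agree in place (/ʐ/ and /ɖ/ are both retroflex; /ɸ/ and /b/ are both bilabial), so these forms are consistent with the same rule.
The trigger is the following segment, so the direction is regressive (anticipatory).

regressive place assimilation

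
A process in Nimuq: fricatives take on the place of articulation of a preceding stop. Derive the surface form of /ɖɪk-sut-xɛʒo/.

[ɖɪkxutsɛʒo]

/s/ is a voiceless alveolar fricative. The preceding trigger /k/ is velar, so /s/ must become velar as well.
A voiceless velar fricative is [x], so the surface segment is [x].
At the second juncture, /x/ likewise becomes [s] adjacent to /t/.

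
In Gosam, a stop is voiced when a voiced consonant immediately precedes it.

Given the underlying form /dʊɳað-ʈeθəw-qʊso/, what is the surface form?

[dʊɳaðɖeθəwɢʊso]

The rule targets /ʈ/ (voiceless retroflex stop), which sits after the trigger /ð/ (voiced).
Changing only its voicing to voiced gives [ɖ] — the voiced retroflex stop.
The same rule applies at the second boundary: /q/ → [ɢ] next to /w/.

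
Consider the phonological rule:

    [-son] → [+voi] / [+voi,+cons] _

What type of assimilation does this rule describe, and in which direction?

progressive voicing assimilation

The structural change is [+voi], and the conditioning segment [+voi,+cons] (a voiced consonant) is itself voiced, so the target comes to share the voicing of its neighbour — voicing assimilation.
The conditioning segment sits to the left of the focus bar, meaning the trigger precedes the segment that changes — progressive assimilation.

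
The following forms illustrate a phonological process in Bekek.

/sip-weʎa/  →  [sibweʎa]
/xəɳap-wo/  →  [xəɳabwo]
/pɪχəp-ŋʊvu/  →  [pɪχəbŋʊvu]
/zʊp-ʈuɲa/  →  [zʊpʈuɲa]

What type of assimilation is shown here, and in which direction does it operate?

regressive voicing assimilation

The segment that alternates is /p/, which surfaces as [b] when adjacent to /w/.
The change voiceless → voiced matches the voicing of the following /w/, identifying this as voicing assimilation.
Place and manner are unchanged, so the assimilation is partial, not total.
Checking the remaining alternation: /p/ → [b] before /ŋ/ (voiceless → voiced, matching voiced) — only voicing changes, and always toward the following segment.
Nothing changes in [zʊpʈuɲa]: there the adjacent consonants already agree in voicing (/p/ and /ʈ/ are both voiceless), so this form is consistent with the same rule.
Since the segment that changes precedes the conditioning segment, the assimilation is regressive.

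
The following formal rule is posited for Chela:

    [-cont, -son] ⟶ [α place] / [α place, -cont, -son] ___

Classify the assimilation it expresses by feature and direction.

The rule copies the place features (abbreviated [place]) from the environment onto the target, so the assimilating feature is place.
The conditioning segment sits to the left of the focus bar, meaning the trigger precedes the segment that changes — progressive assimilation.

progressive place assimilation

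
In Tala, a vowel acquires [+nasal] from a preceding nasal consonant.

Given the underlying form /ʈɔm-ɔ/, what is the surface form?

[ʈɔmɔ̃]

/ɔ/ sits next to the nasal /m/ and is therefore nasalised to [ɔ̃].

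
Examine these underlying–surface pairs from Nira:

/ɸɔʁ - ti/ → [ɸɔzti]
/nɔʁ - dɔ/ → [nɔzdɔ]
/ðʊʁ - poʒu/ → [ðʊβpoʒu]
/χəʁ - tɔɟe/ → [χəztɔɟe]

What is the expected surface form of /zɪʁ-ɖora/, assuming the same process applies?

The data show regressive place assimilation: /ʁ/ → [z] before /t/; /ʁ/ → [z] before /d/; /ʁ/ → [β] before /p/. In each pair only place changes, matching the following consonant, while manner and voice stay constant.
The rule targets /ʁ/ (voiced uvular fricative), which sits before the trigger /ɖ/ (retroflex).
The voiced retroflex fricative is [ʐ], so /ʁ/ → [ʐ].

[zɪʐɖora]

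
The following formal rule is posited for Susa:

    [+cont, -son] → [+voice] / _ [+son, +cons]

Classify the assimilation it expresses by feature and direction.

The structural change is [+voice], and the conditioning segment [+son, +cons] (a sonorant consonant) is itself voiced, so the target comes to share the voicing of its neighbour — voicing assimilation.
The conditioning segment sits to the right of the focus bar, meaning the trigger follows the segment that changes — regressive assimilation.

regressive voicing assimilation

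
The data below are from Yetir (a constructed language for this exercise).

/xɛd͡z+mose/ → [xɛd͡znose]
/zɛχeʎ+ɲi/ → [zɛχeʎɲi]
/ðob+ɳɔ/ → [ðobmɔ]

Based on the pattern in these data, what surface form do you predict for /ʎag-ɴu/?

[ʎagŋu]

The data show progressive place assimilation: /m/ → [n] after /d͡z/; /ɳ/ → [m] after /b/. In each pair only place changes, matching the preceding consonant, while manner and voice stay constant.
No alternation appears in [zɛχeʎɲi]: there the adjacent consonants already agree in place (/ɲ/ and /ʎ/ are both palatal), so this form is consistent with the same rule.
The rule targets /ɴ/ (voiced uvular nasal), which sits after the trigger /g/ (velar).
A voiced velar nasal is [ŋ], so the surface segment is [ŋ].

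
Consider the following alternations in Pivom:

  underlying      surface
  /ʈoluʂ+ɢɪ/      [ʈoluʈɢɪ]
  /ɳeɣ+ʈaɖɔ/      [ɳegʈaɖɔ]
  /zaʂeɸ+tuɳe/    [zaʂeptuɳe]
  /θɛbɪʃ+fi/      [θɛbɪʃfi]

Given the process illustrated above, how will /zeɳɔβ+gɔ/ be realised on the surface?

The data show regressive manner assimilation: /ʂ/ → [ʈ] before /ɢ/; /ɣ/ → [g] before /ʈ/; /ɸ/ → [p] before /t/. In each pair only manner changes, matching the following consonant, while place and voice stay constant.
Nothing changes in [θɛbɪʃfi]: there the adjacent consonants already agree in manner (/ʃ/ and /f/ are both fricatives), so this form is consistent with the same rule.
/β/ is a voiced bilabial fricative. The following trigger /g/ is a stop, so /β/ must become a stop as well.
A voiced bilabial stop is [b], so the surface segment is [b].

[zeɳɔbgɔ]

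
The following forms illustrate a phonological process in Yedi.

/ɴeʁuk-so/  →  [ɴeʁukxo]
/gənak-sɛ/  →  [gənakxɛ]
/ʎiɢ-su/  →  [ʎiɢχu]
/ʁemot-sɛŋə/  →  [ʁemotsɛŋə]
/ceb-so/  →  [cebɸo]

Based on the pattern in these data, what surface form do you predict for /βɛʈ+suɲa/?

The data show progressive place assimilation: /s/ → [x] after /k/; /s/ → [χ] after /ɢ/; /s/ → [ɸ] after /b/. In each pair only place changes, matching the preceding consonant, while manner and voice stay constant.
No alternation appears in [ʁemotsɛŋə]: there the adjacent consonants already agree in place (/s/ and /t/ are both alveolar), so this form is consistent with the same rule.
/s/ is a voiceless alveolar fricative. The preceding trigger /ʈ/ is retroflex, so /s/ must become retroflex as well.
A voiceless retroflex fricative is [ʂ], so the surface segment is [ʂ].

[βɛʈʂuɲa]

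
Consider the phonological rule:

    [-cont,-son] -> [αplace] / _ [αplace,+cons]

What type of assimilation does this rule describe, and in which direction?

The rule copies the place features (abbreviated [place]) from the environment onto the target, so the assimilating feature is place.
The conditioning segment sits to the right of the focus bar, meaning the trigger follows the segment that changes — regressive assimilation.

regressive place assimilation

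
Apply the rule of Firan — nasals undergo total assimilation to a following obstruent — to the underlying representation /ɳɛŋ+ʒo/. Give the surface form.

/ŋ/ is the segment targeted by the rule; it sits immediately before /ʒ/, so it assimilates completely and surfaces as [ʒ].

[ɳɛʒʒo]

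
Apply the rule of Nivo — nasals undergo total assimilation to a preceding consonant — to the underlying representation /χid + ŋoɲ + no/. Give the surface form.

/ŋ/ is the segment targeted by the rule; it sits immediately after /d/, so it assimilates completely and surfaces as [d].
The same rule applies at the second boundary: /n/ → [ɲ] next to /ɲ/.

[χiddoɲɲo]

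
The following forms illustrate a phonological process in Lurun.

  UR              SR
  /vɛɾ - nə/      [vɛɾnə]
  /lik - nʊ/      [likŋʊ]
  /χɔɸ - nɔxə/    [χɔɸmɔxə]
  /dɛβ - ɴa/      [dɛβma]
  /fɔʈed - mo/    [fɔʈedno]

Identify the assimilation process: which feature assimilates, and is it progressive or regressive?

Comparing underlying and surface forms, /n/ → [ŋ] is the alternation; the neighbouring /k/ is constant.
/n/ is alveolar while /k/ is velar; the output [ŋ] is velar, matching the trigger — so the feature that spreads is place.
Manner and voice are unchanged, so the assimilation is partial, not total.
The other alternating forms pattern the same way: /n/ → [m] after /ɸ/ (alveolar → bilabial, matching bilabial); /ɴ/ → [m] after /β/ (uvular → bilabial, matching bilabial); /m/ → [n] after /d/ (bilabial → alveolar, matching alveolar) — only place changes, and always toward the preceding segment.
No alternation appears in [vɛɾnə]: there the adjacent consonants already agree in place (/n/ and /ɾ/ are both alveolar), so this form is consistent with the same rule.
The trigger is the preceding segment, so the direction is progressive (perseverative).

progressive place assimilation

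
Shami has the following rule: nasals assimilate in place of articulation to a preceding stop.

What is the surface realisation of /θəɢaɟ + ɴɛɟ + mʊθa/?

The rule targets /ɴ/ (voiced uvular nasal), which sits after the trigger /ɟ/ (palatal).
Changing only its place to palatal gives [ɲ] — the voiced palatal nasal.
At the second juncture, /m/ likewise becomes [ɲ] adjacent to /ɟ/.

[θəɢaɟɲɛɟɲʊθa]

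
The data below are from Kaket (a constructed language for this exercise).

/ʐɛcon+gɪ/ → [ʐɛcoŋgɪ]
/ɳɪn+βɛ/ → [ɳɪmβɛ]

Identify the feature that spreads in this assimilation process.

place

The segment that alternates is /n/, which surfaces as [ŋ] when adjacent to /g/.
/n/ is alveolar while /g/ is velar; the output [ŋ] is velar, matching the trigger — so the feature that spreads is place.
The same holds elsewhere in the data: /n/ → [m] before /β/ (alveolar → bilabial, matching bilabial) — only place changes, and always toward the following segment.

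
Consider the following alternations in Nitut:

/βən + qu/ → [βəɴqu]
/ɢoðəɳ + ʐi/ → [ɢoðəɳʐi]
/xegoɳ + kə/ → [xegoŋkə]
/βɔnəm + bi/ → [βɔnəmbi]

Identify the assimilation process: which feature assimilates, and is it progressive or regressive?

regressive place assimilation

The segment that alternates is /n/, which surfaces as [ɴ] when adjacent to /q/.
/n/ is alveolar while /q/ is uvular; the output [ɴ] is uvular, matching the trigger — so the feature that spreads is place.
Manner and voice are unchanged, so the assimilation is partial, not total.
The same holds elsewhere in the data: /ɳ/ → [ŋ] before /k/ (retroflex → velar, matching velar) — only place changes, and always toward the following segment.
Nothing changes in [ɢoðəɳʐi], [βɔnəmbi]: there the adjacent consonants already agree in place (/ɳ/ and /ʐ/ are both retroflex; /m/ and /b/ are both bilabial), so these forms are consistent with the same rule.
Since the segment that changes precedes the conditioning segment, the assimilation is regressive.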